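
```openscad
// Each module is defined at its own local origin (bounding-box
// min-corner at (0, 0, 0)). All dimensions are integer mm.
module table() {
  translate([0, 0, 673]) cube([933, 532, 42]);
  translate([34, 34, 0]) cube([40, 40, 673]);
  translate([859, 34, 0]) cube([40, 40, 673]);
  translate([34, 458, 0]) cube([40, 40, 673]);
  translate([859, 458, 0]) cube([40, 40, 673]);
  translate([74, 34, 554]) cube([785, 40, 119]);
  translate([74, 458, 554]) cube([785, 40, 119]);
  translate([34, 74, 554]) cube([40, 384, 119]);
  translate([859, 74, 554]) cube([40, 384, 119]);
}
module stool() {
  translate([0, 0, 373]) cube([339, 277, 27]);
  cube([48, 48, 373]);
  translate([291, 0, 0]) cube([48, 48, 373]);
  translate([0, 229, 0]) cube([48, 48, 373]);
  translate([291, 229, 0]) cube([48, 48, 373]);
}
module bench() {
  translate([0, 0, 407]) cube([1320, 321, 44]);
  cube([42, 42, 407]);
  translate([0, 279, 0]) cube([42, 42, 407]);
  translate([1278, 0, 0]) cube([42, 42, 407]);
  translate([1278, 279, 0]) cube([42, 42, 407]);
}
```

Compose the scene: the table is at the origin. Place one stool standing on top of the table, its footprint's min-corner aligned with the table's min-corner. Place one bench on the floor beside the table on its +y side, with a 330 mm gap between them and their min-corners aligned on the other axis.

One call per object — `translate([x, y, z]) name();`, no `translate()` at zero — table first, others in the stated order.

table();
translate([0, 0, 715]) stool();
translate([0, 862, 0]) bench();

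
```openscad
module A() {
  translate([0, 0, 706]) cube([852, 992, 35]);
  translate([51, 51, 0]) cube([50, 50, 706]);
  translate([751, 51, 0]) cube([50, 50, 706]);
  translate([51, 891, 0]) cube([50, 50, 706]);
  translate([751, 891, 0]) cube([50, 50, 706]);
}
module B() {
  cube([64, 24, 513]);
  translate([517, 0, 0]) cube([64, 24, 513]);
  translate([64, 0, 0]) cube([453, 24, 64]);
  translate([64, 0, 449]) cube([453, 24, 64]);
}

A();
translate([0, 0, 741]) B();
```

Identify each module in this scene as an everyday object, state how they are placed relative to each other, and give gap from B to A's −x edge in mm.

The picture frame's min-x is at 0; the table's min-x is 0; gap = 0 mm.

A is a table. B is a picture frame. The picture frame is on top of the table. The gap from the picture frame to the table's −x edge is 0 mm.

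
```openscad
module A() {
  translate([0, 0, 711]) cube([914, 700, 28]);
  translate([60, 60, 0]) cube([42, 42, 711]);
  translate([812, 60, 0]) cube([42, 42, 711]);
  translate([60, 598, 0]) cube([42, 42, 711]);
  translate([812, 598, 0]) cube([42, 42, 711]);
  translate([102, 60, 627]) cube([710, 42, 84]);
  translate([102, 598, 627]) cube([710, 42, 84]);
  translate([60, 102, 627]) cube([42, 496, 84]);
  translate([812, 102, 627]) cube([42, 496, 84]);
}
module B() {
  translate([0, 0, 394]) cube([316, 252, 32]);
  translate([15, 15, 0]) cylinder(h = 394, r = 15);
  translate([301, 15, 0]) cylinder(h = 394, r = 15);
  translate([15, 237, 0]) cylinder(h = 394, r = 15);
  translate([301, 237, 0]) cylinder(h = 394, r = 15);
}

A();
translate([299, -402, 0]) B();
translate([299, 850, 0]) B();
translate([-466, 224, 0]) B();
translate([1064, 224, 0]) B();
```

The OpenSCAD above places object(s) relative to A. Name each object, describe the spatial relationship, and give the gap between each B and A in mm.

Each stool's nearest face is 150 mm from the table's bounding box.

A is a table. B is a stool. Four stools sit around the table at the −y, +y, −x, +x sides. The gap between each stool and the table is 150 mm.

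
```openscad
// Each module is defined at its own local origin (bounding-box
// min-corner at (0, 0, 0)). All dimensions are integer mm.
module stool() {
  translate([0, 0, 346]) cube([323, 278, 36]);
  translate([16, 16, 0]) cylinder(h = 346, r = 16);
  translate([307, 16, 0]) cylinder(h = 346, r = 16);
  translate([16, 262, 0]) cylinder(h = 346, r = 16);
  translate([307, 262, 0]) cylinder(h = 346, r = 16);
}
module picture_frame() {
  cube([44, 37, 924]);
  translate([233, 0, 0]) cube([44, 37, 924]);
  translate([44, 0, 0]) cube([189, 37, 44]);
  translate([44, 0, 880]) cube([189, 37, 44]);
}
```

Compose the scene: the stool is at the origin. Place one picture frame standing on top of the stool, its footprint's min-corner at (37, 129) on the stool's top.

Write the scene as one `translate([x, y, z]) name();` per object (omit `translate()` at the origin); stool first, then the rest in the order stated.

stool();
translate([37, 129, 382]) picture_frame();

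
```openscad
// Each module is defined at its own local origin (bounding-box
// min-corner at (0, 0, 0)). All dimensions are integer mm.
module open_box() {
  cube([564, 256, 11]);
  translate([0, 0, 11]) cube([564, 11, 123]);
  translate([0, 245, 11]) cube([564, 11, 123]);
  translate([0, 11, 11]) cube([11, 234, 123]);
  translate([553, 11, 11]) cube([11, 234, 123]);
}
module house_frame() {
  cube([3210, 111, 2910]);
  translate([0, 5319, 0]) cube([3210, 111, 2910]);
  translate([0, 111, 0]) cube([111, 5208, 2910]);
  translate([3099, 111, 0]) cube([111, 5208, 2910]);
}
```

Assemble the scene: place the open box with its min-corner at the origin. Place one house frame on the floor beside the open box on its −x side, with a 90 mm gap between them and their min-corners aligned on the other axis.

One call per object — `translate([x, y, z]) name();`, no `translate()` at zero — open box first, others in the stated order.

open_box();
translate([-3300, 0, 0]) house_frame();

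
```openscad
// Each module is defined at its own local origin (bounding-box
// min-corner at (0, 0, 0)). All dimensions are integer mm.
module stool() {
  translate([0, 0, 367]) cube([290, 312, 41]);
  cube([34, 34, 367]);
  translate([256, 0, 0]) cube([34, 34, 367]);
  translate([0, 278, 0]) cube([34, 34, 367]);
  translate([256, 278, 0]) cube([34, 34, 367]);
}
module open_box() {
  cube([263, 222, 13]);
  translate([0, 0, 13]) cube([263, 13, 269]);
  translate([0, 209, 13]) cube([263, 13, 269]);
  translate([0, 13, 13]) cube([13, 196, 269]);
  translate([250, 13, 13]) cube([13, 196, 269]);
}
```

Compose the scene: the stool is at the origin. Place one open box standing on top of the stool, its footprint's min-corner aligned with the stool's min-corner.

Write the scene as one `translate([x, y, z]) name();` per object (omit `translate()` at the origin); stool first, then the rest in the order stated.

stool();
translate([0, 0, 408]) open_box();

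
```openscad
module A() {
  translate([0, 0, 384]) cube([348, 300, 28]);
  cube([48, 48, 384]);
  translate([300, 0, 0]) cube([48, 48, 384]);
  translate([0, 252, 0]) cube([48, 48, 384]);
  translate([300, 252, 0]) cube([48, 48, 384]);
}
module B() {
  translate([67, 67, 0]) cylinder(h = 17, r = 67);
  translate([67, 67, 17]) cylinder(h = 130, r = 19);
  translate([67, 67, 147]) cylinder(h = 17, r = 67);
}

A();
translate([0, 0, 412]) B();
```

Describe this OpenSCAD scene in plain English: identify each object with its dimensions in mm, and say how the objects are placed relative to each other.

A is a four-legged stool. The seat is 348×300 mm, 28 mm thick, top at z = 412 mm. It stands on four square legs, each 48×48 mm in cross-section, from z = 0 to the seat underside, each flush with a corner of the seat.

B is a spool: two coaxial disc flanges of radius 67 mm and thickness 17 mm, joined by a core cylinder of radius 19 mm and height 130 mm. The lower flange rests on z = 0 and the three cylinders share a vertical axis.

The spool is on top of the stool.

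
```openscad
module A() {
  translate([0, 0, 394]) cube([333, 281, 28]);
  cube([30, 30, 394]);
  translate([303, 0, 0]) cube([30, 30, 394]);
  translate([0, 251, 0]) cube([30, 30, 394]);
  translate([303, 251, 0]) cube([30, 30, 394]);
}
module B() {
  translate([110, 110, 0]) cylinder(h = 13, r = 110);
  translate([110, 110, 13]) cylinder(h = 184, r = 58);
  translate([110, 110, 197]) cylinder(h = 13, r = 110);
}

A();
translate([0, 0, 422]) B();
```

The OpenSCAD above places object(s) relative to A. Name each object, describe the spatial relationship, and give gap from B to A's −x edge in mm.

A is a stool. B is a spool. The spool is on top of the stool. The gap from the spool to the stool's −x edge is 0 mm.

The spool's min-x is at 0; the stool's min-x is 0; gap = 0 mm.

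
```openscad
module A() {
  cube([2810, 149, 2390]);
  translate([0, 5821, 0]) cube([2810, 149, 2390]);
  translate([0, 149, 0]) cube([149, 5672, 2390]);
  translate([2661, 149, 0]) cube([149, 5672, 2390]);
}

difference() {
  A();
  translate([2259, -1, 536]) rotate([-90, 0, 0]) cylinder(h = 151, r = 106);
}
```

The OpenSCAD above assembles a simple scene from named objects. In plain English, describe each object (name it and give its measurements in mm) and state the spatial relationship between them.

A is the wall frame of a small rectangular building: four walls, each 2390 mm tall and 149 mm thick, enclosing a footprint 2810 mm (x) by 5970 mm (y) outside-to-outside, with no floor or roof. The front and back walls (the −y and +y sides) span the full width; the two side walls fit between them.

The house frame has a circular hole of radius 106 mm through its front wall, centred at (x = 2259, z = 536).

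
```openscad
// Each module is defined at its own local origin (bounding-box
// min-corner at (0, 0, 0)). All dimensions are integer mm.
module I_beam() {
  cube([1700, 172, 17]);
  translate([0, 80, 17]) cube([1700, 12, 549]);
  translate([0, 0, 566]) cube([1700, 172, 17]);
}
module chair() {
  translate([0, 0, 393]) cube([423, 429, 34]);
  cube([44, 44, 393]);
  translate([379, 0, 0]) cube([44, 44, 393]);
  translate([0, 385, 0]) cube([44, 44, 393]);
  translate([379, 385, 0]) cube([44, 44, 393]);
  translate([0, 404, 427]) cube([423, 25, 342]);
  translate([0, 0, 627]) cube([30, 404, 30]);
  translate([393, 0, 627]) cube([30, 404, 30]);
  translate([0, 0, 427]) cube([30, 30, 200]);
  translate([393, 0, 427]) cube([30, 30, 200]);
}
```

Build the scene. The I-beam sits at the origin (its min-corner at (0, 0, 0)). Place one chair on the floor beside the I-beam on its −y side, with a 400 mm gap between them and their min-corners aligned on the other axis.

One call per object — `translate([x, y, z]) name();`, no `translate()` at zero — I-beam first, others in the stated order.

I_beam();
translate([0, -829, 0]) chair();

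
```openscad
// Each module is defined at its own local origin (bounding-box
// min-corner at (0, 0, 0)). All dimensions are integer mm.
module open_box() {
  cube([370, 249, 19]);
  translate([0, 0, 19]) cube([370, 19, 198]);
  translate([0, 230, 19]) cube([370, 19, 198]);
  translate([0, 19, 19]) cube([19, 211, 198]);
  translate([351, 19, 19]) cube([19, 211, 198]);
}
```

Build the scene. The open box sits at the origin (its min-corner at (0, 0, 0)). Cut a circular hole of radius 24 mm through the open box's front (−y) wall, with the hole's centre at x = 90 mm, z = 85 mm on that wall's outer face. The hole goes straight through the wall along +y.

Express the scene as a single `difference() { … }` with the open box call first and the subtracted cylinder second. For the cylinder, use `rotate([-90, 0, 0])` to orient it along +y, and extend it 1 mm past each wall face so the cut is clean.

difference() {
  open_box();
  translate([90, -1, 85]) rotate([-90, 0, 0]) cylinder(h = 21, r = 24);
}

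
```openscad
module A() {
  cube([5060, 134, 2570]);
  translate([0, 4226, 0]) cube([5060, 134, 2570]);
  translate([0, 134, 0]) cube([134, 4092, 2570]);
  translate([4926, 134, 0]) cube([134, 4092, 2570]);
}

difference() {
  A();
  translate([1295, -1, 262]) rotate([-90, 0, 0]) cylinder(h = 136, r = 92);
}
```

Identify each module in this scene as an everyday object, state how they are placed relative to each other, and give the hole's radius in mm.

The subtracted cylinder has r = 92 mm.

A is a house frame. The house frame has a circular hole through its front wall. The hole's radius is 92 mm.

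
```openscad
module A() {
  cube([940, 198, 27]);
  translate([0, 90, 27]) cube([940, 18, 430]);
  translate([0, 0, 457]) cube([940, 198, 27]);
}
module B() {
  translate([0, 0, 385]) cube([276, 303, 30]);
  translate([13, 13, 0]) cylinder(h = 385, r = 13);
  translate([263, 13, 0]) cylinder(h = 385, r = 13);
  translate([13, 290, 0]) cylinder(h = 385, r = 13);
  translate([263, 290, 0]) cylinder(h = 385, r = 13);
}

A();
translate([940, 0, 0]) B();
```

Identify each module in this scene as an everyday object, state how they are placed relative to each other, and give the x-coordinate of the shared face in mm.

A is an I-beam. B is a stool. The stool is against the I-beam's +x side, with their −y faces flush. The x-coordinate of the shared face is 940 mm.

The I-beam's +x face and the stool's −x face are both at x = 940 mm.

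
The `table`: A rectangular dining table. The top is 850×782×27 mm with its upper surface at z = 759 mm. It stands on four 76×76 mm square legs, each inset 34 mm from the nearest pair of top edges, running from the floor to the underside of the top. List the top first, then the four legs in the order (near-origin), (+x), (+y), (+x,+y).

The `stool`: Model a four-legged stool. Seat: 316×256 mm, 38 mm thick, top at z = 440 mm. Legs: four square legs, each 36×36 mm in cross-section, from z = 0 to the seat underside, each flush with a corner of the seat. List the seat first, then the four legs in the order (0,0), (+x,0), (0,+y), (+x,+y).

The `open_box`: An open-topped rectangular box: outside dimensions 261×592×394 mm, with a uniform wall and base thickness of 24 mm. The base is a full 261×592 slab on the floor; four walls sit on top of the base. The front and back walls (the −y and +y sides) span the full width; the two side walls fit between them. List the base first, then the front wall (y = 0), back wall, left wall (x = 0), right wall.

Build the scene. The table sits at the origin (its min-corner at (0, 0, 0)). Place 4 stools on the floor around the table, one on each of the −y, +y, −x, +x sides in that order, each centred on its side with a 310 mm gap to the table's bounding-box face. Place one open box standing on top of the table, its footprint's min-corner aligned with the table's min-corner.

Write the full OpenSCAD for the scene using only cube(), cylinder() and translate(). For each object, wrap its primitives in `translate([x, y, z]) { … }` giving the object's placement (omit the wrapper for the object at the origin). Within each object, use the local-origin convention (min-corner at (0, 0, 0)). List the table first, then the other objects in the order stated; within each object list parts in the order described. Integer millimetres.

translate([0, 0, 732]) cube([850, 782, 27]);
translate([34, 34, 0]) cube([76, 76, 732]);
translate([740, 34, 0]) cube([76, 76, 732]);
translate([34, 672, 0]) cube([76, 76, 732]);
translate([740, 672, 0]) cube([76, 76, 732]);
translate([267, -566, 0]) {
  translate([0, 0, 402]) cube([316, 256, 38]);
  cube([36, 36, 402]);
  translate([280, 0, 0]) cube([36, 36, 402]);
  translate([0, 220, 0]) cube([36, 36, 402]);
  translate([280, 220, 0]) cube([36, 36, 402]);
}
translate([267, 1092, 0]) {
  translate([0, 0, 402]) cube([316, 256, 38]);
  cube([36, 36, 402]);
  translate([280, 0, 0]) cube([36, 36, 402]);
  translate([0, 220, 0]) cube([36, 36, 402]);
  translate([280, 220, 0]) cube([36, 36, 402]);
}
translate([-626, 263, 0]) {
  translate([0, 0, 402]) cube([316, 256, 38]);
  cube([36, 36, 402]);
  translate([280, 0, 0]) cube([36, 36, 402]);
  translate([0, 220, 0]) cube([36, 36, 402]);
  translate([280, 220, 0]) cube([36, 36, 402]);
}
translate([1160, 263, 0]) {
  translate([0, 0, 402]) cube([316, 256, 38]);
  cube([36, 36, 402]);
  translate([280, 0, 0]) cube([36, 36, 402]);
  translate([0, 220, 0]) cube([36, 36, 402]);
  translate([280, 220, 0]) cube([36, 36, 402]);
}
translate([0, 0, 759]) {
  cube([261, 592, 24]);
  translate([0, 0, 24]) cube([261, 24, 370]);
  translate([0, 568, 24]) cube([261, 24, 370]);
  translate([0, 24, 24]) cube([24, 544, 370]);
  translate([237, 24, 24]) cube([24, 544, 370]);
}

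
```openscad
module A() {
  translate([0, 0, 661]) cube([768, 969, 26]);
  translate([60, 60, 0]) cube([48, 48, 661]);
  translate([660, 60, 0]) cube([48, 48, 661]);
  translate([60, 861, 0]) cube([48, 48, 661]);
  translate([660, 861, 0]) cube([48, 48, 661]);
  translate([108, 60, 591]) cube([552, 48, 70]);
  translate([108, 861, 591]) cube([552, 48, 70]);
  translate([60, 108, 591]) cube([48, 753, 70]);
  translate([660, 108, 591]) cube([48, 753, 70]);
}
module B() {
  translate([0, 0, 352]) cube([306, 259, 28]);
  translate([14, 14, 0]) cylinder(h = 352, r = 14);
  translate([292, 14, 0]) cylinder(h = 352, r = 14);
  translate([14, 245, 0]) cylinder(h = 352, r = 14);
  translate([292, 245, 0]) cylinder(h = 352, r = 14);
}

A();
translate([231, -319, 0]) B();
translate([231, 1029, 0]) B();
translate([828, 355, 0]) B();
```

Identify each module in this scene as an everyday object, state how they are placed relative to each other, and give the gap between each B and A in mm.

Each stool's nearest face is 60 mm from the table's bounding box.

A is a table. B is a stool. Three stools sit around the table at the −y, +y, +x sides. The gap between each stool and the table is 60 mm.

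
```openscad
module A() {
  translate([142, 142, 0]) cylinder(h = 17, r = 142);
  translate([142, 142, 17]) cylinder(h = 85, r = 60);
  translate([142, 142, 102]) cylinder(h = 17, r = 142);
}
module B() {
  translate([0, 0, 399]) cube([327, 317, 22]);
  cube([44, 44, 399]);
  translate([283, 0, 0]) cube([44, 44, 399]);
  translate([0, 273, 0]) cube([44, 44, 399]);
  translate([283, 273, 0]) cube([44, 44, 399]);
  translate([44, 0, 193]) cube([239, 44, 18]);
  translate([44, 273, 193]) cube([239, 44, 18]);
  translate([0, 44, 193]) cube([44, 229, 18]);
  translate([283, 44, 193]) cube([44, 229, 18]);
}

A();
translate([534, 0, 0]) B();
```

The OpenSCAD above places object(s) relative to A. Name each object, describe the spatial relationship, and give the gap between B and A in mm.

A is a spool. B is a stool. The stool is on the floor beside the spool on its +x side. The gap between the stool and the spool is 250 mm.

The stool's nearest face is 250 mm from the spool's +x face.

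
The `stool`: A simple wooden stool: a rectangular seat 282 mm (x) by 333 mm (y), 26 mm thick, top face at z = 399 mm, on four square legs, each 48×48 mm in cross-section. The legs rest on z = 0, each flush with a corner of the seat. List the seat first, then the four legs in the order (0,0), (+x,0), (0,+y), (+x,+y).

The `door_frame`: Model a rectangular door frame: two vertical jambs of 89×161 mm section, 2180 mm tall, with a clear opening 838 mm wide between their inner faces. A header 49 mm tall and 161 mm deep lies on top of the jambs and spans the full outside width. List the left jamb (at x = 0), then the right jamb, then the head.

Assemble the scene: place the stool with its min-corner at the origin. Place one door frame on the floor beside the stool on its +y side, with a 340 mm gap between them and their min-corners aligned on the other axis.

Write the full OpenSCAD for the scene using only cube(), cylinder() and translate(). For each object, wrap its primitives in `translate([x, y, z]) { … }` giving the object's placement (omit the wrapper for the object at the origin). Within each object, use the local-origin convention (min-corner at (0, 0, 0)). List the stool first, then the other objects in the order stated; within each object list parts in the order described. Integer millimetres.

translate([0, 0, 373]) cube([282, 333, 26]);
cube([48, 48, 373]);
translate([234, 0, 0]) cube([48, 48, 373]);
translate([0, 285, 0]) cube([48, 48, 373]);
translate([234, 285, 0]) cube([48, 48, 373]);
translate([0, 673, 0]) {
  cube([89, 161, 2180]);
  translate([927, 0, 0]) cube([89, 161, 2180]);
  translate([0, 0, 2180]) cube([1016, 161, 49]);
}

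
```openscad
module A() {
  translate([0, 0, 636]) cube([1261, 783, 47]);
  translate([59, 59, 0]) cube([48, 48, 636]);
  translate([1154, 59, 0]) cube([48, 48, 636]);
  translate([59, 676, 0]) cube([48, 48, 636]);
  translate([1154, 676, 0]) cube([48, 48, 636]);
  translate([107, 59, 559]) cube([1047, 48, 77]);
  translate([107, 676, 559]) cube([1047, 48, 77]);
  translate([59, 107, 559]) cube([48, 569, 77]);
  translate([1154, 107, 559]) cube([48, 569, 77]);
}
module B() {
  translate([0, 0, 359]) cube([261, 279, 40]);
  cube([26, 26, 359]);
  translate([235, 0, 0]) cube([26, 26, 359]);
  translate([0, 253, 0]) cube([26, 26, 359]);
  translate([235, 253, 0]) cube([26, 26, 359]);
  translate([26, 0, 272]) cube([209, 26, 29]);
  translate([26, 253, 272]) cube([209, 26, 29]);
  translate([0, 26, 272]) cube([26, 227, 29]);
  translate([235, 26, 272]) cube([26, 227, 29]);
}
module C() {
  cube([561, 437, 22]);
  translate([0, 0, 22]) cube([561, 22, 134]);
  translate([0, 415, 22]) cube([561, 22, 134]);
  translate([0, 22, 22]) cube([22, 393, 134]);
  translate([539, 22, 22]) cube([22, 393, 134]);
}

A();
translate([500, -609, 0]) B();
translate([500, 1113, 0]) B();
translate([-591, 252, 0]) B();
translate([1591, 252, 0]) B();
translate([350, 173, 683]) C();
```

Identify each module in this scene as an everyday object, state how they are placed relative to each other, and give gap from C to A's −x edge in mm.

The open box's min-x is at 350; the table's min-x is 0; gap = 350 mm.

A is a table. B is a stool. C is an open box. Four stools sit around the table at the −y, +y, −x, +x sides. The open box is on top of the table, centred. The gap from the open box to the table's −x edge is 350 mm.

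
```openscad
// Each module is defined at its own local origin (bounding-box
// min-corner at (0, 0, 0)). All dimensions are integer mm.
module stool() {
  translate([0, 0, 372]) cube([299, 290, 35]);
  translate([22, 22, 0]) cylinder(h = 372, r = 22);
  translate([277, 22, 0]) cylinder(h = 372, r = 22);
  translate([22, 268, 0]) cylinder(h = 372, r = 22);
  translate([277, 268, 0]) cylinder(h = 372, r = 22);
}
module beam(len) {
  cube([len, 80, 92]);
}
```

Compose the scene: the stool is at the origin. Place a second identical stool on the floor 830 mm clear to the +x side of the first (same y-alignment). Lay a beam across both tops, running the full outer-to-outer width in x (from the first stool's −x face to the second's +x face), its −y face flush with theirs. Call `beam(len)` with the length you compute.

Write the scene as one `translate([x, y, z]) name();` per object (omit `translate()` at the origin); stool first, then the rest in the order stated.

stool();
translate([1129, 0, 0]) stool();
translate([0, 0, 407]) beam(1428);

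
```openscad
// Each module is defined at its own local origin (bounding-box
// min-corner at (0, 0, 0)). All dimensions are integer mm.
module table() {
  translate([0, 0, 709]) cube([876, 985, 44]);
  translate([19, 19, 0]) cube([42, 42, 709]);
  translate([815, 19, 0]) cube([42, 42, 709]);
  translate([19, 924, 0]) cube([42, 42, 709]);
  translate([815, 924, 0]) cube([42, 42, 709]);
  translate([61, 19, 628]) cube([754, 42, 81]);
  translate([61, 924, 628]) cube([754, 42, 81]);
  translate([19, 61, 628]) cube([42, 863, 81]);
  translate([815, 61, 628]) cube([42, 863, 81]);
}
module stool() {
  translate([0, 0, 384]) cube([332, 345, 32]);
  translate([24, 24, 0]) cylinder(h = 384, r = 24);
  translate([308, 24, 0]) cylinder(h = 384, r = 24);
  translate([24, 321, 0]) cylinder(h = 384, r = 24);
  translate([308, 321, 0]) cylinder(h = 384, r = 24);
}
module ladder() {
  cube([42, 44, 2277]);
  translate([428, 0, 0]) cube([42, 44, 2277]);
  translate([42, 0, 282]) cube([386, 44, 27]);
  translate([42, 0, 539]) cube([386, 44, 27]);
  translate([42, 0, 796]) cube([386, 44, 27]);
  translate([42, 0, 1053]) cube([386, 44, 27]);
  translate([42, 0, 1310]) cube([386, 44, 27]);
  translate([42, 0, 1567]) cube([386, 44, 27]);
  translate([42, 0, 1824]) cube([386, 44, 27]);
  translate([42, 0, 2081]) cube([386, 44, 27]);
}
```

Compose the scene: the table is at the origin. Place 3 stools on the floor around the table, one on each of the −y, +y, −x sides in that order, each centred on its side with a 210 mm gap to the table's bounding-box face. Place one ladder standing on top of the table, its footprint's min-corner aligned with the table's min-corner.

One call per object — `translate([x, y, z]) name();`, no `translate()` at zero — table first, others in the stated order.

table();
translate([272, -555, 0]) stool();
translate([272, 1195, 0]) stool();
translate([-542, 320, 0]) stool();
translate([0, 0, 753]) ladder();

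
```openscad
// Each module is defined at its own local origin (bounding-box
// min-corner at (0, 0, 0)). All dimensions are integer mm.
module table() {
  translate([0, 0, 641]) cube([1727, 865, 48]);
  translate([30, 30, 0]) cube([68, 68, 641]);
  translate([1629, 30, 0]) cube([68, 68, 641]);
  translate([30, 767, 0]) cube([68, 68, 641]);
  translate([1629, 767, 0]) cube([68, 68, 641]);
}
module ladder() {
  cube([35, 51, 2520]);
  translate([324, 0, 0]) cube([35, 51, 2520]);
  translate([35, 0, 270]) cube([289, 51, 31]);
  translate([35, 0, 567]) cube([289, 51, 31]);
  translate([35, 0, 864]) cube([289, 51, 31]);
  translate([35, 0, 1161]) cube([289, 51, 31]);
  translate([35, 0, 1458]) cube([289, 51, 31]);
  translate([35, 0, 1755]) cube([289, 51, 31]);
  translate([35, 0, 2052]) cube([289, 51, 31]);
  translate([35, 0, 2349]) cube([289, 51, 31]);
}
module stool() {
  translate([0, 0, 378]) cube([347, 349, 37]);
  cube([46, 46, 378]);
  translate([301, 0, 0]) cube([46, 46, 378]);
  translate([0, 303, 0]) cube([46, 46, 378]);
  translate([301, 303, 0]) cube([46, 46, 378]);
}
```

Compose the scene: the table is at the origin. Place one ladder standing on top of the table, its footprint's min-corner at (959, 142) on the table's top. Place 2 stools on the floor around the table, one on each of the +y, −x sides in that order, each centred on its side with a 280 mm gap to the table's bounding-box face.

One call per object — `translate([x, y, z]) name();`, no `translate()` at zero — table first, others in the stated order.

table();
translate([959, 142, 689]) ladder();
translate([690, 1145, 0]) stool();
translate([-627, 258, 0]) stool();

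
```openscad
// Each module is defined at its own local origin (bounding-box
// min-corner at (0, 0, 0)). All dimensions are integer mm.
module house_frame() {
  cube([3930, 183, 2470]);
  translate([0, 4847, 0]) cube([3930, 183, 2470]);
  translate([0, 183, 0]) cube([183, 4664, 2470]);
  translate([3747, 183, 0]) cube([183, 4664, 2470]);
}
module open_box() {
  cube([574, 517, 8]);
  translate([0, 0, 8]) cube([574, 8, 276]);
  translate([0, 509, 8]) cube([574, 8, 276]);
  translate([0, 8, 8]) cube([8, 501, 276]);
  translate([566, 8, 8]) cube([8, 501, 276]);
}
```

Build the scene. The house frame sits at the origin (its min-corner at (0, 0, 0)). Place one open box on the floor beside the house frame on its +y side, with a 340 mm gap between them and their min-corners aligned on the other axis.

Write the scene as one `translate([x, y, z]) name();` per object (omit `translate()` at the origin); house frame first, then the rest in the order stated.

house_frame();
translate([0, 5370, 0]) open_box();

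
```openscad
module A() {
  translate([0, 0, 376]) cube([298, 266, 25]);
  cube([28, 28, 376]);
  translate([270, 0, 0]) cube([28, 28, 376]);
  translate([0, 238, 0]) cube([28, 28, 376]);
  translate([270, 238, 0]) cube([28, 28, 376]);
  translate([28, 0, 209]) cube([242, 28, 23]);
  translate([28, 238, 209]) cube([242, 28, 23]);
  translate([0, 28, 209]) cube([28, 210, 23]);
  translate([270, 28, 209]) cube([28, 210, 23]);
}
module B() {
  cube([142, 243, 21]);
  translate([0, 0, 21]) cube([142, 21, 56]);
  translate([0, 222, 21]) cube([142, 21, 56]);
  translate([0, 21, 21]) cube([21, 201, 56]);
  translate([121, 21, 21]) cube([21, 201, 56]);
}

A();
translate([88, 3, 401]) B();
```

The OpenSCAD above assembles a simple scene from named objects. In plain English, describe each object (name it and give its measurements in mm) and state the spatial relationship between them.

A is a simple wooden stool: a rectangular seat 298 mm (x) by 266 mm (y), 25 mm thick, top face at z = 401 mm, on four square legs, each 28×28 mm in cross-section. The legs rest on z = 0, each flush with a corner of the seat. Four stretchers, 28 mm wide and 23 mm tall, connect adjacent legs with their undersides at z = 209 mm, each running between the inner faces of the legs it joins and aligned with the legs' outer faces on the other axis.

B is an open storage box with external size 142×243×77 mm and wall thickness 21 mm (the base is also 21 mm thick). The base covers the whole footprint; the four walls stand on the base, with the y-facing walls full-width and the x-facing walls fitting between their inner faces.

The open box is on top of the stool.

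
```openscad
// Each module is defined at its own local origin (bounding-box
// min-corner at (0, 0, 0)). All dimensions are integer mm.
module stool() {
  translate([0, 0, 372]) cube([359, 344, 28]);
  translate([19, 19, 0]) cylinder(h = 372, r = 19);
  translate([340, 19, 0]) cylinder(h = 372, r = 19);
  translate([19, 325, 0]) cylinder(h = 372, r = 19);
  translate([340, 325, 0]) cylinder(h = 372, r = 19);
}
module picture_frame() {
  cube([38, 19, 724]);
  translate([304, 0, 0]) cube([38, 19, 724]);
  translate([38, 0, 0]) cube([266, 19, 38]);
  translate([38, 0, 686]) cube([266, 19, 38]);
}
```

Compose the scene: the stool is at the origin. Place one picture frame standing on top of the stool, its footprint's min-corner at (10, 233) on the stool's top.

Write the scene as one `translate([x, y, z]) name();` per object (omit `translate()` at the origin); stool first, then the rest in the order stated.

stool();
translate([10, 233, 400]) picture_frame();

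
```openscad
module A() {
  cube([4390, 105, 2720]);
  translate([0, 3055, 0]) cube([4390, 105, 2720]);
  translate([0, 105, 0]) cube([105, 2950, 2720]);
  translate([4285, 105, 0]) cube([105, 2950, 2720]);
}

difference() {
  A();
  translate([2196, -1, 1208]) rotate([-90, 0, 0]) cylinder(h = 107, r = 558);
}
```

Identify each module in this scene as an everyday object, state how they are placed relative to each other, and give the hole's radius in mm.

A is a house frame. The house frame has a circular hole through its front wall. The hole's radius is 558 mm.

The subtracted cylinder has r = 558 mm.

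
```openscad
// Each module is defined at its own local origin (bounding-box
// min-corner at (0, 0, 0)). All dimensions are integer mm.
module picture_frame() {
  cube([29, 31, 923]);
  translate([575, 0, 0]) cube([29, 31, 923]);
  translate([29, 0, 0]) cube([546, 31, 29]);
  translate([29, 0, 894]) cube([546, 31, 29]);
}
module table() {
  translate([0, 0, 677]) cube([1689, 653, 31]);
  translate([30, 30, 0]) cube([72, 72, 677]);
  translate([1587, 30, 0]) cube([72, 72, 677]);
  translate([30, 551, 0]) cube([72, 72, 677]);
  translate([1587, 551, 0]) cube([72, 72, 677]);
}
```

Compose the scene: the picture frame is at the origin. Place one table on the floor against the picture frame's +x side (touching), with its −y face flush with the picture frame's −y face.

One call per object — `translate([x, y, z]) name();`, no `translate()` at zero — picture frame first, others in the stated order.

picture_frame();
translate([604, 0, 0]) table();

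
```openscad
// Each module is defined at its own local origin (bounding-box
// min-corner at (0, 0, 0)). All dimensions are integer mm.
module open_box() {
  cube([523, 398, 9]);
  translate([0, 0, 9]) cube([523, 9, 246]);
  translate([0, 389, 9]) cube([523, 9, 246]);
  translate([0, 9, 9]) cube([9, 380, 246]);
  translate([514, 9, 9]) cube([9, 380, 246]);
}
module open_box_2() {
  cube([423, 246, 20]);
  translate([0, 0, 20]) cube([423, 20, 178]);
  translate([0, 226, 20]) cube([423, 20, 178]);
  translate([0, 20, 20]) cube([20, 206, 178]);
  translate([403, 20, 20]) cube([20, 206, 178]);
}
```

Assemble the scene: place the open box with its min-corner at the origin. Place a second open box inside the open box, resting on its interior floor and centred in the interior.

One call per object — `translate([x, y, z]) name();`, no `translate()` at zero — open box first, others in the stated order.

open_box();
translate([50, 76, 9]) open_box_2();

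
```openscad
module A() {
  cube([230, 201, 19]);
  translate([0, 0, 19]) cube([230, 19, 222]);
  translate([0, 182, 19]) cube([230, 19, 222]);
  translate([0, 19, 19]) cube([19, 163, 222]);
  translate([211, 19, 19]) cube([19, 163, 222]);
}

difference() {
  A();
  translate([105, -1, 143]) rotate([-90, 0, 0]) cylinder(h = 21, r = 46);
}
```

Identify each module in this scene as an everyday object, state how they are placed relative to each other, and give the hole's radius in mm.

A is an open box. The open box has a circular hole through its front wall. The hole's radius is 46 mm.

The subtracted cylinder has r = 46 mm.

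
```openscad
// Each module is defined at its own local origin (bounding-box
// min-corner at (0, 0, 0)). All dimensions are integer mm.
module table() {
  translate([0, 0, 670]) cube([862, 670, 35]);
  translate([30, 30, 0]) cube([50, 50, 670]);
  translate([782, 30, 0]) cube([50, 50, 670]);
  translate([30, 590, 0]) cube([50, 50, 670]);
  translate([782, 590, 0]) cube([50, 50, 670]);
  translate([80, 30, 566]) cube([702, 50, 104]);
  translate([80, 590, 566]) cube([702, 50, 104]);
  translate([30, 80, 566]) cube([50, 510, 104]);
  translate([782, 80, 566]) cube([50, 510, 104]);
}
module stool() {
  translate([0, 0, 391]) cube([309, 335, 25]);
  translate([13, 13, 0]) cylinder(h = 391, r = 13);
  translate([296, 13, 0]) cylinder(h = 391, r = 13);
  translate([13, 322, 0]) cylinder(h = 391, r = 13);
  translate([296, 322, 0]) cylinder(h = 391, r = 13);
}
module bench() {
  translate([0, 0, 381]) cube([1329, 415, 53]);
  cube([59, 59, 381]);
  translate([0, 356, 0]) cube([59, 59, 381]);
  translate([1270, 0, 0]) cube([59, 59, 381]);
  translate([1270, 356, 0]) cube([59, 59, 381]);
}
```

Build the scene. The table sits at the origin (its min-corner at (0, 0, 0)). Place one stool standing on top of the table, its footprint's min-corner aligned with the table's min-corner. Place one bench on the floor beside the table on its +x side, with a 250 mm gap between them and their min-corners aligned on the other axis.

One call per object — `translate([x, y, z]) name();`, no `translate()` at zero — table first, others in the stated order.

table();
translate([0, 0, 705]) stool();
translate([1112, 0, 0]) bench();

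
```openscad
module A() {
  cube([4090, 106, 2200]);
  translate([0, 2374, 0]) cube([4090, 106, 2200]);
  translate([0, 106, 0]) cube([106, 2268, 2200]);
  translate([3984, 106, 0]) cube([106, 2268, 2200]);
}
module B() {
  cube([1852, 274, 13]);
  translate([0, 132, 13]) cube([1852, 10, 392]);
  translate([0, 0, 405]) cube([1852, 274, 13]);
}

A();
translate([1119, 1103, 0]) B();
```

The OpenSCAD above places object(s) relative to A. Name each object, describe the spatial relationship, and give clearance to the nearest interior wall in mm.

A is a house frame. B is an I-beam. The I-beam sits inside the house frame, centred. The clearance to the nearest interior wall is 997 mm.

Clearances: x = 1013, y = 997; minimum 997 mm.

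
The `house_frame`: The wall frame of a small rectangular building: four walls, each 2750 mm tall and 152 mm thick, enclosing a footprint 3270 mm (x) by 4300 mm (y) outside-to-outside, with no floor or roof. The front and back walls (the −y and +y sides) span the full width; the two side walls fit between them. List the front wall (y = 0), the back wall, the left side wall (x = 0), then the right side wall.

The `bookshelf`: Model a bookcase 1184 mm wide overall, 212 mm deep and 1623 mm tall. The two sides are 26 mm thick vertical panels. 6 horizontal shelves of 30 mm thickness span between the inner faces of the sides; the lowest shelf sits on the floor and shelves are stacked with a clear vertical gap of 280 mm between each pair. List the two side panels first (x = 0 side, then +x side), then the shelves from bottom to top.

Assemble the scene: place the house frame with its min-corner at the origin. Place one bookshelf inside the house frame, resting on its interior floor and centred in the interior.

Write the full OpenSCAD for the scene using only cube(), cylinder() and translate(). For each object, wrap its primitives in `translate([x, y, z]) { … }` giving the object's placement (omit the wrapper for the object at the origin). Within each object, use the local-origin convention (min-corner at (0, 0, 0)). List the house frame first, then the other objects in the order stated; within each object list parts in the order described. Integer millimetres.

cube([3270, 152, 2750]);
translate([0, 4148, 0]) cube([3270, 152, 2750]);
translate([0, 152, 0]) cube([152, 3996, 2750]);
translate([3118, 152, 0]) cube([152, 3996, 2750]);
translate([1043, 2044, 0]) {
  cube([26, 212, 1623]);
  translate([1158, 0, 0]) cube([26, 212, 1623]);
  translate([26, 0, 0]) cube([1132, 212, 30]);
  translate([26, 0, 310]) cube([1132, 212, 30]);
  translate([26, 0, 620]) cube([1132, 212, 30]);
  translate([26, 0, 930]) cube([1132, 212, 30]);
  translate([26, 0, 1240]) cube([1132, 212, 30]);
  translate([26, 0, 1550]) cube([1132, 212, 30]);
}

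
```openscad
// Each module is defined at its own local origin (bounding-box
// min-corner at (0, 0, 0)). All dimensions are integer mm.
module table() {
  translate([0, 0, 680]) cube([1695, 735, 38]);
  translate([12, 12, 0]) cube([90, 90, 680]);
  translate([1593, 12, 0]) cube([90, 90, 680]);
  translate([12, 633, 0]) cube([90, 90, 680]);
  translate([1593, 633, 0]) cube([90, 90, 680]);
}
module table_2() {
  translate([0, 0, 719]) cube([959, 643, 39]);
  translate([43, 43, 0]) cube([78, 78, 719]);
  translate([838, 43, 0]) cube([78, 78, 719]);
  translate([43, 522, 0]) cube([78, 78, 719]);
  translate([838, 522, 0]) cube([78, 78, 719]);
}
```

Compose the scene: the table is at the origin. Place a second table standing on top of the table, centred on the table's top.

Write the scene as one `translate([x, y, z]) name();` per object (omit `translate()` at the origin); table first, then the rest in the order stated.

table();
translate([368, 46, 718]) table_2();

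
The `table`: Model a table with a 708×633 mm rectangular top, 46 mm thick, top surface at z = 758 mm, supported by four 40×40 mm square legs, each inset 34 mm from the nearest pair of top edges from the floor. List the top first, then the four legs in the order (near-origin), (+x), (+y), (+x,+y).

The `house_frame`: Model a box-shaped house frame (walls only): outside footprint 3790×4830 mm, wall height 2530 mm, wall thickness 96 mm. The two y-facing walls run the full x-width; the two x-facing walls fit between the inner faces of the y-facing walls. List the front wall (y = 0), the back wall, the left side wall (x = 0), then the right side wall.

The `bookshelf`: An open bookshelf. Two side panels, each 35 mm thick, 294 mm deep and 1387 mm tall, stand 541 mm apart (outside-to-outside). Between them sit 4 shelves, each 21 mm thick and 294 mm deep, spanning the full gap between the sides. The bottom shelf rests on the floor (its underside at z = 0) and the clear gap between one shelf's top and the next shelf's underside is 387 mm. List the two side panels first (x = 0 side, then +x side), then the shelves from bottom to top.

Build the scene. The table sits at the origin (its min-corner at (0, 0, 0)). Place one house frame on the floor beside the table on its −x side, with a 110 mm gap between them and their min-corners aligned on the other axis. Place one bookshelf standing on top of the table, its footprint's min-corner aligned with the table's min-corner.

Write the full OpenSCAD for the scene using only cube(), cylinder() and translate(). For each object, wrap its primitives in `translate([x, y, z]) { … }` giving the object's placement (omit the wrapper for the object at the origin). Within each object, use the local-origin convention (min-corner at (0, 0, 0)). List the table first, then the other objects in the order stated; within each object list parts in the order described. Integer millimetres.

translate([0, 0, 712]) cube([708, 633, 46]);
translate([34, 34, 0]) cube([40, 40, 712]);
translate([634, 34, 0]) cube([40, 40, 712]);
translate([34, 559, 0]) cube([40, 40, 712]);
translate([634, 559, 0]) cube([40, 40, 712]);
translate([-3900, 0, 0]) {
  cube([3790, 96, 2530]);
  translate([0, 4734, 0]) cube([3790, 96, 2530]);
  translate([0, 96, 0]) cube([96, 4638, 2530]);
  translate([3694, 96, 0]) cube([96, 4638, 2530]);
}
translate([0, 0, 758]) {
  cube([35, 294, 1387]);
  translate([506, 0, 0]) cube([35, 294, 1387]);
  translate([35, 0, 0]) cube([471, 294, 21]);
  translate([35, 0, 408]) cube([471, 294, 21]);
  translate([35, 0, 816]) cube([471, 294, 21]);
  translate([35, 0, 1224]) cube([471, 294, 21]);
}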